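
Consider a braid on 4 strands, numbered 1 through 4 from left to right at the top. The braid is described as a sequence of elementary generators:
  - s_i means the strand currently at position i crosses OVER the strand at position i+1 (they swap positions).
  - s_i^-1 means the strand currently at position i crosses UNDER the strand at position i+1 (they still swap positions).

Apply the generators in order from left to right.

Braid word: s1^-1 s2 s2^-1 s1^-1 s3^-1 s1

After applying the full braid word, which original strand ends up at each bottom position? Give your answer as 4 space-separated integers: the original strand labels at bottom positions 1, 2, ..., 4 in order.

Answer: 2 1 4 3

Derivation:
Gen 1 (s1^-1): strand 1 crosses under strand 2. Perm now: [2 1 3 4]
Gen 2 (s2): strand 1 crosses over strand 3. Perm now: [2 3 1 4]
Gen 3 (s2^-1): strand 3 crosses under strand 1. Perm now: [2 1 3 4]
Gen 4 (s1^-1): strand 2 crosses under strand 1. Perm now: [1 2 3 4]
Gen 5 (s3^-1): strand 3 crosses under strand 4. Perm now: [1 2 4 3]
Gen 6 (s1): strand 1 crosses over strand 2. Perm now: [2 1 4 3]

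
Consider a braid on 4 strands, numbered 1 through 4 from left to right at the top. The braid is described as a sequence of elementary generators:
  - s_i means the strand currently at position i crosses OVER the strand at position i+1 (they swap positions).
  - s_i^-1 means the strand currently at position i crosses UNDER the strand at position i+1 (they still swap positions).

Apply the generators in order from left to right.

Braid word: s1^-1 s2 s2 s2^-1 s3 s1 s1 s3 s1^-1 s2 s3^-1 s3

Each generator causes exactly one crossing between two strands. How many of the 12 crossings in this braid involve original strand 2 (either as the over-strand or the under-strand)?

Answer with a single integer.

Gen 1: crossing 1x2. Involves strand 2? yes. Count so far: 1
Gen 2: crossing 1x3. Involves strand 2? no. Count so far: 1
Gen 3: crossing 3x1. Involves strand 2? no. Count so far: 1
Gen 4: crossing 1x3. Involves strand 2? no. Count so far: 1
Gen 5: crossing 1x4. Involves strand 2? no. Count so far: 1
Gen 6: crossing 2x3. Involves strand 2? yes. Count so far: 2
Gen 7: crossing 3x2. Involves strand 2? yes. Count so far: 3
Gen 8: crossing 4x1. Involves strand 2? no. Count so far: 3
Gen 9: crossing 2x3. Involves strand 2? yes. Count so far: 4
Gen 10: crossing 2x1. Involves strand 2? yes. Count so far: 5
Gen 11: crossing 2x4. Involves strand 2? yes. Count so far: 6
Gen 12: crossing 4x2. Involves strand 2? yes. Count so far: 7

Answer: 7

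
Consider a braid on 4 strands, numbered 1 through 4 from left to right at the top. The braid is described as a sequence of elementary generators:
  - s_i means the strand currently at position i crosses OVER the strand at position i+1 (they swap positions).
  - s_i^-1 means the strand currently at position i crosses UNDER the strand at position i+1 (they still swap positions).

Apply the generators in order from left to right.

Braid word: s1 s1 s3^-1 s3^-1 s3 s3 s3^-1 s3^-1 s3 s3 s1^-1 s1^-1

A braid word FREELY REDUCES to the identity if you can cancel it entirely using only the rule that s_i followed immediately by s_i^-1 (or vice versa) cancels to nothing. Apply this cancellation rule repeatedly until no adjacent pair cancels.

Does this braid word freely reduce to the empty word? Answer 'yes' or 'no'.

Gen 1 (s1): push. Stack: [s1]
Gen 2 (s1): push. Stack: [s1 s1]
Gen 3 (s3^-1): push. Stack: [s1 s1 s3^-1]
Gen 4 (s3^-1): push. Stack: [s1 s1 s3^-1 s3^-1]
Gen 5 (s3): cancels prior s3^-1. Stack: [s1 s1 s3^-1]
Gen 6 (s3): cancels prior s3^-1. Stack: [s1 s1]
Gen 7 (s3^-1): push. Stack: [s1 s1 s3^-1]
Gen 8 (s3^-1): push. Stack: [s1 s1 s3^-1 s3^-1]
Gen 9 (s3): cancels prior s3^-1. Stack: [s1 s1 s3^-1]
Gen 10 (s3): cancels prior s3^-1. Stack: [s1 s1]
Gen 11 (s1^-1): cancels prior s1. Stack: [s1]
Gen 12 (s1^-1): cancels prior s1. Stack: []
Reduced word: (empty)

Answer: yes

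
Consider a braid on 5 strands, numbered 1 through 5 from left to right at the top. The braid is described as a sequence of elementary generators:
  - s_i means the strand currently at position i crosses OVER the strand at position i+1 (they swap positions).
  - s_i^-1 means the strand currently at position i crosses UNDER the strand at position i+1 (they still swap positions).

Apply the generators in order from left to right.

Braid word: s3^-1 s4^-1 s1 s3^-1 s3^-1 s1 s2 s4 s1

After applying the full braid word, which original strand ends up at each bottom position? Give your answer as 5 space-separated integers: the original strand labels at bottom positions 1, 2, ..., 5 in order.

Gen 1 (s3^-1): strand 3 crosses under strand 4. Perm now: [1 2 4 3 5]
Gen 2 (s4^-1): strand 3 crosses under strand 5. Perm now: [1 2 4 5 3]
Gen 3 (s1): strand 1 crosses over strand 2. Perm now: [2 1 4 5 3]
Gen 4 (s3^-1): strand 4 crosses under strand 5. Perm now: [2 1 5 4 3]
Gen 5 (s3^-1): strand 5 crosses under strand 4. Perm now: [2 1 4 5 3]
Gen 6 (s1): strand 2 crosses over strand 1. Perm now: [1 2 4 5 3]
Gen 7 (s2): strand 2 crosses over strand 4. Perm now: [1 4 2 5 3]
Gen 8 (s4): strand 5 crosses over strand 3. Perm now: [1 4 2 3 5]
Gen 9 (s1): strand 1 crosses over strand 4. Perm now: [4 1 2 3 5]

Answer: 4 1 2 3 5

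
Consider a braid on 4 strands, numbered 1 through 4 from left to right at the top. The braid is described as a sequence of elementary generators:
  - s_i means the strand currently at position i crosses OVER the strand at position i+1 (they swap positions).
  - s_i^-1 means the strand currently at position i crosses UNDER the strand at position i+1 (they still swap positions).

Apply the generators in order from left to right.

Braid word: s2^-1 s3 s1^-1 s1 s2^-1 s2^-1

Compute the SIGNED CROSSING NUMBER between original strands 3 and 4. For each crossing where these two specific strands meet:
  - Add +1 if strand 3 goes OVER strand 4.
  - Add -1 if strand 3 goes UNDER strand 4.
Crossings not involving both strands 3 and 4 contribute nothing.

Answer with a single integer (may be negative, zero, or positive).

Gen 1: crossing 2x3. Both 3&4? no. Sum: 0
Gen 2: crossing 2x4. Both 3&4? no. Sum: 0
Gen 3: crossing 1x3. Both 3&4? no. Sum: 0
Gen 4: crossing 3x1. Both 3&4? no. Sum: 0
Gen 5: 3 under 4. Both 3&4? yes. Contrib: -1. Sum: -1
Gen 6: 4 under 3. Both 3&4? yes. Contrib: +1. Sum: 0

Answer: 0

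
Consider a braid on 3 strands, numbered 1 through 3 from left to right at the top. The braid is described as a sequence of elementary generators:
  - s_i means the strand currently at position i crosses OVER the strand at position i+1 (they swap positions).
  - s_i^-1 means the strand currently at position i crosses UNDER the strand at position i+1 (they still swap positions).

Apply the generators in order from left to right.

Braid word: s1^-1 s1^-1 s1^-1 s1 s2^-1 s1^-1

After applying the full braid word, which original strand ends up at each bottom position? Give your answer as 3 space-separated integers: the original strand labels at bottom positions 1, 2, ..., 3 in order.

Gen 1 (s1^-1): strand 1 crosses under strand 2. Perm now: [2 1 3]
Gen 2 (s1^-1): strand 2 crosses under strand 1. Perm now: [1 2 3]
Gen 3 (s1^-1): strand 1 crosses under strand 2. Perm now: [2 1 3]
Gen 4 (s1): strand 2 crosses over strand 1. Perm now: [1 2 3]
Gen 5 (s2^-1): strand 2 crosses under strand 3. Perm now: [1 3 2]
Gen 6 (s1^-1): strand 1 crosses under strand 3. Perm now: [3 1 2]

Answer: 3 1 2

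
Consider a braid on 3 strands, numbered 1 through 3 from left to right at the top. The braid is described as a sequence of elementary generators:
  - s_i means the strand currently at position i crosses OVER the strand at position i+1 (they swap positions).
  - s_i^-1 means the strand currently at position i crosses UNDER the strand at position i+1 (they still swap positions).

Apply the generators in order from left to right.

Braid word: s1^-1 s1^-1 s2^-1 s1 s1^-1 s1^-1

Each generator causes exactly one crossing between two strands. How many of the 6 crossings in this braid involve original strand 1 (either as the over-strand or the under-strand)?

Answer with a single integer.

Answer: 5

Derivation:
Gen 1: crossing 1x2. Involves strand 1? yes. Count so far: 1
Gen 2: crossing 2x1. Involves strand 1? yes. Count so far: 2
Gen 3: crossing 2x3. Involves strand 1? no. Count so far: 2
Gen 4: crossing 1x3. Involves strand 1? yes. Count so far: 3
Gen 5: crossing 3x1. Involves strand 1? yes. Count so far: 4
Gen 6: crossing 1x3. Involves strand 1? yes. Count so far: 5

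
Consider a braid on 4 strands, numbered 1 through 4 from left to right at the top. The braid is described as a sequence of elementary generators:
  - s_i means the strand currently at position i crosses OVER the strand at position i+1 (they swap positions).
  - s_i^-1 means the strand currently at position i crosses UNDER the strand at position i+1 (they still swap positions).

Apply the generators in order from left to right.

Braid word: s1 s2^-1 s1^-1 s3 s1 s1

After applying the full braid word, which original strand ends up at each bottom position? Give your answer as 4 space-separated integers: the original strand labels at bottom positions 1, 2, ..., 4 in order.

Gen 1 (s1): strand 1 crosses over strand 2. Perm now: [2 1 3 4]
Gen 2 (s2^-1): strand 1 crosses under strand 3. Perm now: [2 3 1 4]
Gen 3 (s1^-1): strand 2 crosses under strand 3. Perm now: [3 2 1 4]
Gen 4 (s3): strand 1 crosses over strand 4. Perm now: [3 2 4 1]
Gen 5 (s1): strand 3 crosses over strand 2. Perm now: [2 3 4 1]
Gen 6 (s1): strand 2 crosses over strand 3. Perm now: [3 2 4 1]

Answer: 3 2 4 1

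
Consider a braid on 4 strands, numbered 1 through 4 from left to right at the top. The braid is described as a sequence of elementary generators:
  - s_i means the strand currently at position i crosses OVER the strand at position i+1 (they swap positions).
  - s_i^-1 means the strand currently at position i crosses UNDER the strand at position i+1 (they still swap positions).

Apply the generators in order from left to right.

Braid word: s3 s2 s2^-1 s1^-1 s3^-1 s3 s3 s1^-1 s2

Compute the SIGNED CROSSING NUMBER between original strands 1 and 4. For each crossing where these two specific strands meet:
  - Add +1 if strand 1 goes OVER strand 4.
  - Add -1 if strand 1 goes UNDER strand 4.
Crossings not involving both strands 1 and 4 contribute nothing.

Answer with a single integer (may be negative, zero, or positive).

Answer: 0

Derivation:
Gen 1: crossing 3x4. Both 1&4? no. Sum: 0
Gen 2: crossing 2x4. Both 1&4? no. Sum: 0
Gen 3: crossing 4x2. Both 1&4? no. Sum: 0
Gen 4: crossing 1x2. Both 1&4? no. Sum: 0
Gen 5: crossing 4x3. Both 1&4? no. Sum: 0
Gen 6: crossing 3x4. Both 1&4? no. Sum: 0
Gen 7: crossing 4x3. Both 1&4? no. Sum: 0
Gen 8: crossing 2x1. Both 1&4? no. Sum: 0
Gen 9: crossing 2x3. Both 1&4? no. Sum: 0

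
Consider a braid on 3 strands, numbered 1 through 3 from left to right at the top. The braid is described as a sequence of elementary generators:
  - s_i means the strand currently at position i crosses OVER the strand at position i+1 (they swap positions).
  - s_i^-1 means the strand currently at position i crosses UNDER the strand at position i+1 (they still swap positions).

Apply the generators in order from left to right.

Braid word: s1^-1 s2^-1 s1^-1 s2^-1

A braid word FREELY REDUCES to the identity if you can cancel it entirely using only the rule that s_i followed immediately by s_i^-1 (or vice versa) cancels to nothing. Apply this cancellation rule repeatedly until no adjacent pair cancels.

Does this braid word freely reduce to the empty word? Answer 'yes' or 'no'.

Gen 1 (s1^-1): push. Stack: [s1^-1]
Gen 2 (s2^-1): push. Stack: [s1^-1 s2^-1]
Gen 3 (s1^-1): push. Stack: [s1^-1 s2^-1 s1^-1]
Gen 4 (s2^-1): push. Stack: [s1^-1 s2^-1 s1^-1 s2^-1]
Reduced word: s1^-1 s2^-1 s1^-1 s2^-1

Answer: no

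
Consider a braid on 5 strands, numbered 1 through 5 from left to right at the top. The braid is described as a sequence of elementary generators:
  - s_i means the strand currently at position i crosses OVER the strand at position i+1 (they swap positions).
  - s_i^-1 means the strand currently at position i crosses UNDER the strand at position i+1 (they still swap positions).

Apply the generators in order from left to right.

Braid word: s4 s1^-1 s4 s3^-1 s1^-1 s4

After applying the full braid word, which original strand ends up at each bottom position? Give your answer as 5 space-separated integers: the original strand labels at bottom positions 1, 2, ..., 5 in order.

Answer: 1 2 4 5 3

Derivation:
Gen 1 (s4): strand 4 crosses over strand 5. Perm now: [1 2 3 5 4]
Gen 2 (s1^-1): strand 1 crosses under strand 2. Perm now: [2 1 3 5 4]
Gen 3 (s4): strand 5 crosses over strand 4. Perm now: [2 1 3 4 5]
Gen 4 (s3^-1): strand 3 crosses under strand 4. Perm now: [2 1 4 3 5]
Gen 5 (s1^-1): strand 2 crosses under strand 1. Perm now: [1 2 4 3 5]
Gen 6 (s4): strand 3 crosses over strand 5. Perm now: [1 2 4 5 3]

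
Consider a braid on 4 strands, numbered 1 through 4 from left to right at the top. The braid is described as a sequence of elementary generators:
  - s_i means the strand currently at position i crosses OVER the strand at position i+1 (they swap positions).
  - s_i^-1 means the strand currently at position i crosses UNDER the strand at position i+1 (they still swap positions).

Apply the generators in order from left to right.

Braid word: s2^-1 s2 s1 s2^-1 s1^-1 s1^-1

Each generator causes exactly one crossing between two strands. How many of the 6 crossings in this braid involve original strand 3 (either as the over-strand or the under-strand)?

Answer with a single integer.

Gen 1: crossing 2x3. Involves strand 3? yes. Count so far: 1
Gen 2: crossing 3x2. Involves strand 3? yes. Count so far: 2
Gen 3: crossing 1x2. Involves strand 3? no. Count so far: 2
Gen 4: crossing 1x3. Involves strand 3? yes. Count so far: 3
Gen 5: crossing 2x3. Involves strand 3? yes. Count so far: 4
Gen 6: crossing 3x2. Involves strand 3? yes. Count so far: 5

Answer: 5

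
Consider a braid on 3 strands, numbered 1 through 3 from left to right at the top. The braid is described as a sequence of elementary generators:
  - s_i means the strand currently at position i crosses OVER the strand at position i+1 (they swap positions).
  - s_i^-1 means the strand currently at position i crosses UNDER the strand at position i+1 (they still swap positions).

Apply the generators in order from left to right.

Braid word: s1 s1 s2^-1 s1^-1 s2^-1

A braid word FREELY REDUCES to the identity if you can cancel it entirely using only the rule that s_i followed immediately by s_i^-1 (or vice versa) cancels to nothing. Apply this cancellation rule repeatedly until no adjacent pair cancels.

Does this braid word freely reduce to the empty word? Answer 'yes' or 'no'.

Answer: no

Derivation:
Gen 1 (s1): push. Stack: [s1]
Gen 2 (s1): push. Stack: [s1 s1]
Gen 3 (s2^-1): push. Stack: [s1 s1 s2^-1]
Gen 4 (s1^-1): push. Stack: [s1 s1 s2^-1 s1^-1]
Gen 5 (s2^-1): push. Stack: [s1 s1 s2^-1 s1^-1 s2^-1]
Reduced word: s1 s1 s2^-1 s1^-1 s2^-1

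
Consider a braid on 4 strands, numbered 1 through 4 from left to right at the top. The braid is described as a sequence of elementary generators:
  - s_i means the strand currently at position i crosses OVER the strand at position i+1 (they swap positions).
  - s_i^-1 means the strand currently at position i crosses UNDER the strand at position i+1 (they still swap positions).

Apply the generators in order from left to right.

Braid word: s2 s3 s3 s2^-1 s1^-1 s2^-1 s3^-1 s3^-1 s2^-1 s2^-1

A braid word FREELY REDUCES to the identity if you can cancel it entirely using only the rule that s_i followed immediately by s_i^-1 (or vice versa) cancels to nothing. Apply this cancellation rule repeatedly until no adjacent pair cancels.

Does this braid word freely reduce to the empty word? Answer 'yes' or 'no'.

Gen 1 (s2): push. Stack: [s2]
Gen 2 (s3): push. Stack: [s2 s3]
Gen 3 (s3): push. Stack: [s2 s3 s3]
Gen 4 (s2^-1): push. Stack: [s2 s3 s3 s2^-1]
Gen 5 (s1^-1): push. Stack: [s2 s3 s3 s2^-1 s1^-1]
Gen 6 (s2^-1): push. Stack: [s2 s3 s3 s2^-1 s1^-1 s2^-1]
Gen 7 (s3^-1): push. Stack: [s2 s3 s3 s2^-1 s1^-1 s2^-1 s3^-1]
Gen 8 (s3^-1): push. Stack: [s2 s3 s3 s2^-1 s1^-1 s2^-1 s3^-1 s3^-1]
Gen 9 (s2^-1): push. Stack: [s2 s3 s3 s2^-1 s1^-1 s2^-1 s3^-1 s3^-1 s2^-1]
Gen 10 (s2^-1): push. Stack: [s2 s3 s3 s2^-1 s1^-1 s2^-1 s3^-1 s3^-1 s2^-1 s2^-1]
Reduced word: s2 s3 s3 s2^-1 s1^-1 s2^-1 s3^-1 s3^-1 s2^-1 s2^-1

Answer: no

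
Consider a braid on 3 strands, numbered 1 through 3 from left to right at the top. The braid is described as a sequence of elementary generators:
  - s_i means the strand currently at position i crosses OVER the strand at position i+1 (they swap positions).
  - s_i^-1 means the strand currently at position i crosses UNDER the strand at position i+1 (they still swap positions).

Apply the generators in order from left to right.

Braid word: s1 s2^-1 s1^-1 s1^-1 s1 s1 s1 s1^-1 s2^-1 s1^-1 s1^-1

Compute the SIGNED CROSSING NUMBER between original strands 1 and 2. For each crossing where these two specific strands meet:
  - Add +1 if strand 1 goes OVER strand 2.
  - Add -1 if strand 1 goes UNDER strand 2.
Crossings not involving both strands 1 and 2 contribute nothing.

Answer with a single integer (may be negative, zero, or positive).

Gen 1: 1 over 2. Both 1&2? yes. Contrib: +1. Sum: 1
Gen 2: crossing 1x3. Both 1&2? no. Sum: 1
Gen 3: crossing 2x3. Both 1&2? no. Sum: 1
Gen 4: crossing 3x2. Both 1&2? no. Sum: 1
Gen 5: crossing 2x3. Both 1&2? no. Sum: 1
Gen 6: crossing 3x2. Both 1&2? no. Sum: 1
Gen 7: crossing 2x3. Both 1&2? no. Sum: 1
Gen 8: crossing 3x2. Both 1&2? no. Sum: 1
Gen 9: crossing 3x1. Both 1&2? no. Sum: 1
Gen 10: 2 under 1. Both 1&2? yes. Contrib: +1. Sum: 2
Gen 11: 1 under 2. Both 1&2? yes. Contrib: -1. Sum: 1

Answer: 1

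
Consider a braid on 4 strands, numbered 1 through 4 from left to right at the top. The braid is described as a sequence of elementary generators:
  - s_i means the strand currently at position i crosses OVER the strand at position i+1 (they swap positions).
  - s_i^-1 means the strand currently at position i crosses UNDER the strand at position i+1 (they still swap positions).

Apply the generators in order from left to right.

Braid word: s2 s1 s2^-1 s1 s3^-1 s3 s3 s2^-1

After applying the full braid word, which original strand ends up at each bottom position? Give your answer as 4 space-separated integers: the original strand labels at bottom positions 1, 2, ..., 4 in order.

Answer: 2 4 3 1

Derivation:
Gen 1 (s2): strand 2 crosses over strand 3. Perm now: [1 3 2 4]
Gen 2 (s1): strand 1 crosses over strand 3. Perm now: [3 1 2 4]
Gen 3 (s2^-1): strand 1 crosses under strand 2. Perm now: [3 2 1 4]
Gen 4 (s1): strand 3 crosses over strand 2. Perm now: [2 3 1 4]
Gen 5 (s3^-1): strand 1 crosses under strand 4. Perm now: [2 3 4 1]
Gen 6 (s3): strand 4 crosses over strand 1. Perm now: [2 3 1 4]
Gen 7 (s3): strand 1 crosses over strand 4. Perm now: [2 3 4 1]
Gen 8 (s2^-1): strand 3 crosses under strand 4. Perm now: [2 4 3 1]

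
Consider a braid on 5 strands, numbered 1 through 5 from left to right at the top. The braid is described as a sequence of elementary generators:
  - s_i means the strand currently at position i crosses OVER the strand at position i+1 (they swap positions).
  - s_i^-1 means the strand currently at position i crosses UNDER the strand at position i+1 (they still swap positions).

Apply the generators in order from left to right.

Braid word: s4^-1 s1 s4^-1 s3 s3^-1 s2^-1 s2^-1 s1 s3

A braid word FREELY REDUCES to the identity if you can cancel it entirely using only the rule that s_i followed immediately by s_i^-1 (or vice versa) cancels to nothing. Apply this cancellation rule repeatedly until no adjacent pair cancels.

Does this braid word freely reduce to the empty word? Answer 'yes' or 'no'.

Answer: no

Derivation:
Gen 1 (s4^-1): push. Stack: [s4^-1]
Gen 2 (s1): push. Stack: [s4^-1 s1]
Gen 3 (s4^-1): push. Stack: [s4^-1 s1 s4^-1]
Gen 4 (s3): push. Stack: [s4^-1 s1 s4^-1 s3]
Gen 5 (s3^-1): cancels prior s3. Stack: [s4^-1 s1 s4^-1]
Gen 6 (s2^-1): push. Stack: [s4^-1 s1 s4^-1 s2^-1]
Gen 7 (s2^-1): push. Stack: [s4^-1 s1 s4^-1 s2^-1 s2^-1]
Gen 8 (s1): push. Stack: [s4^-1 s1 s4^-1 s2^-1 s2^-1 s1]
Gen 9 (s3): push. Stack: [s4^-1 s1 s4^-1 s2^-1 s2^-1 s1 s3]
Reduced word: s4^-1 s1 s4^-1 s2^-1 s2^-1 s1 s3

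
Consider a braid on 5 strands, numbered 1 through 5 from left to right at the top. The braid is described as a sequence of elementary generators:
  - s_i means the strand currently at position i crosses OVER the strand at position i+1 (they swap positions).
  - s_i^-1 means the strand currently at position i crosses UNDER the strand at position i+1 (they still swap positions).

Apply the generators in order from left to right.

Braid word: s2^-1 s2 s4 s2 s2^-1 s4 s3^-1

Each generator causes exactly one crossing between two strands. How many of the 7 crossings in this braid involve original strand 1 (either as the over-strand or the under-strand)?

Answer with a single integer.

Gen 1: crossing 2x3. Involves strand 1? no. Count so far: 0
Gen 2: crossing 3x2. Involves strand 1? no. Count so far: 0
Gen 3: crossing 4x5. Involves strand 1? no. Count so far: 0
Gen 4: crossing 2x3. Involves strand 1? no. Count so far: 0
Gen 5: crossing 3x2. Involves strand 1? no. Count so far: 0
Gen 6: crossing 5x4. Involves strand 1? no. Count so far: 0
Gen 7: crossing 3x4. Involves strand 1? no. Count so far: 0

Answer: 0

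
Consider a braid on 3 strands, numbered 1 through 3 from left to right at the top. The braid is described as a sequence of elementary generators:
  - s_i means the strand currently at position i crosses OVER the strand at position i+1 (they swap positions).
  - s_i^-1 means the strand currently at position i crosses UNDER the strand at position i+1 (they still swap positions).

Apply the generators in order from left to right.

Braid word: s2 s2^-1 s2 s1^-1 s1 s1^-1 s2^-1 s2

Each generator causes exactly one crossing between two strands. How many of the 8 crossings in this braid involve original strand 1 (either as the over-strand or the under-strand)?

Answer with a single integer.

Answer: 5

Derivation:
Gen 1: crossing 2x3. Involves strand 1? no. Count so far: 0
Gen 2: crossing 3x2. Involves strand 1? no. Count so far: 0
Gen 3: crossing 2x3. Involves strand 1? no. Count so far: 0
Gen 4: crossing 1x3. Involves strand 1? yes. Count so far: 1
Gen 5: crossing 3x1. Involves strand 1? yes. Count so far: 2
Gen 6: crossing 1x3. Involves strand 1? yes. Count so far: 3
Gen 7: crossing 1x2. Involves strand 1? yes. Count so far: 4
Gen 8: crossing 2x1. Involves strand 1? yes. Count so far: 5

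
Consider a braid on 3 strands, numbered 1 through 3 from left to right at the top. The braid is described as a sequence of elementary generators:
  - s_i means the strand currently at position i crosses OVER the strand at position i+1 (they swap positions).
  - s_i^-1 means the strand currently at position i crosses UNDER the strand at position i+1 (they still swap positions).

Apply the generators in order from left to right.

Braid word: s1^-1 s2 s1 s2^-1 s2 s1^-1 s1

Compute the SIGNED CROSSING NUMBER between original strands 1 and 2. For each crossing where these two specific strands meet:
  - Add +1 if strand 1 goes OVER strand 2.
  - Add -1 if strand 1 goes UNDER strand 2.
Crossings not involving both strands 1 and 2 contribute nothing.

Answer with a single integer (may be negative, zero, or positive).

Gen 1: 1 under 2. Both 1&2? yes. Contrib: -1. Sum: -1
Gen 2: crossing 1x3. Both 1&2? no. Sum: -1
Gen 3: crossing 2x3. Both 1&2? no. Sum: -1
Gen 4: 2 under 1. Both 1&2? yes. Contrib: +1. Sum: 0
Gen 5: 1 over 2. Both 1&2? yes. Contrib: +1. Sum: 1
Gen 6: crossing 3x2. Both 1&2? no. Sum: 1
Gen 7: crossing 2x3. Both 1&2? no. Sum: 1

Answer: 1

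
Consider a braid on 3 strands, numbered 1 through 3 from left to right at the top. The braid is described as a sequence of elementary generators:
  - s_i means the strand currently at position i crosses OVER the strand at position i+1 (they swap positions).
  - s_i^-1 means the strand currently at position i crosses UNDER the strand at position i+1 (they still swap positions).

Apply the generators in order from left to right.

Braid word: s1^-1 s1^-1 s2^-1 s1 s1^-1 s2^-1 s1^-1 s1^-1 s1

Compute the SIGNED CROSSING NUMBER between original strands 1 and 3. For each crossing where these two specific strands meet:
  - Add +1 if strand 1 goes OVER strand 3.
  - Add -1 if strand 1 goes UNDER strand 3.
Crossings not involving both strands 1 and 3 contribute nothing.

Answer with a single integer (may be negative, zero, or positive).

Gen 1: crossing 1x2. Both 1&3? no. Sum: 0
Gen 2: crossing 2x1. Both 1&3? no. Sum: 0
Gen 3: crossing 2x3. Both 1&3? no. Sum: 0
Gen 4: 1 over 3. Both 1&3? yes. Contrib: +1. Sum: 1
Gen 5: 3 under 1. Both 1&3? yes. Contrib: +1. Sum: 2
Gen 6: crossing 3x2. Both 1&3? no. Sum: 2
Gen 7: crossing 1x2. Both 1&3? no. Sum: 2
Gen 8: crossing 2x1. Both 1&3? no. Sum: 2
Gen 9: crossing 1x2. Both 1&3? no. Sum: 2

Answer: 2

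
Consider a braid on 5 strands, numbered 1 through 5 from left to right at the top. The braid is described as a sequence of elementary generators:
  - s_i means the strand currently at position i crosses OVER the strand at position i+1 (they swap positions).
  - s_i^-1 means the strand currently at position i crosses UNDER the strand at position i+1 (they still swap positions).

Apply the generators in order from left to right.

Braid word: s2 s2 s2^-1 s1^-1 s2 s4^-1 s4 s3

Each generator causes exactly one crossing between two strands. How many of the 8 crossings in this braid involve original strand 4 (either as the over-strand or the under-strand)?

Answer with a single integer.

Gen 1: crossing 2x3. Involves strand 4? no. Count so far: 0
Gen 2: crossing 3x2. Involves strand 4? no. Count so far: 0
Gen 3: crossing 2x3. Involves strand 4? no. Count so far: 0
Gen 4: crossing 1x3. Involves strand 4? no. Count so far: 0
Gen 5: crossing 1x2. Involves strand 4? no. Count so far: 0
Gen 6: crossing 4x5. Involves strand 4? yes. Count so far: 1
Gen 7: crossing 5x4. Involves strand 4? yes. Count so far: 2
Gen 8: crossing 1x4. Involves strand 4? yes. Count so far: 3

Answer: 3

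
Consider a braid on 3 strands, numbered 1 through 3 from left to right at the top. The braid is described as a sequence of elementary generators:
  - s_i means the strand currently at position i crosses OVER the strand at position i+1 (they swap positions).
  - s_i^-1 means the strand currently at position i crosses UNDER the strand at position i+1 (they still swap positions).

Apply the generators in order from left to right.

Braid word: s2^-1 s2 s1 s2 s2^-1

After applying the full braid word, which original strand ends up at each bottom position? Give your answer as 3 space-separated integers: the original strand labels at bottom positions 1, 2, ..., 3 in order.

Gen 1 (s2^-1): strand 2 crosses under strand 3. Perm now: [1 3 2]
Gen 2 (s2): strand 3 crosses over strand 2. Perm now: [1 2 3]
Gen 3 (s1): strand 1 crosses over strand 2. Perm now: [2 1 3]
Gen 4 (s2): strand 1 crosses over strand 3. Perm now: [2 3 1]
Gen 5 (s2^-1): strand 3 crosses under strand 1. Perm now: [2 1 3]

Answer: 2 1 3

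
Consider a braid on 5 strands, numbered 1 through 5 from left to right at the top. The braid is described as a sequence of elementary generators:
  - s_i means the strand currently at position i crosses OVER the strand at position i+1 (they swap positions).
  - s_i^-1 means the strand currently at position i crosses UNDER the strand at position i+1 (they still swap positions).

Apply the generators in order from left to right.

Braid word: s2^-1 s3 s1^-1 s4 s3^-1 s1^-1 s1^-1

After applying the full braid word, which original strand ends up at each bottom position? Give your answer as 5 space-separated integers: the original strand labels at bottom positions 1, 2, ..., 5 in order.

Answer: 3 1 5 4 2

Derivation:
Gen 1 (s2^-1): strand 2 crosses under strand 3. Perm now: [1 3 2 4 5]
Gen 2 (s3): strand 2 crosses over strand 4. Perm now: [1 3 4 2 5]
Gen 3 (s1^-1): strand 1 crosses under strand 3. Perm now: [3 1 4 2 5]
Gen 4 (s4): strand 2 crosses over strand 5. Perm now: [3 1 4 5 2]
Gen 5 (s3^-1): strand 4 crosses under strand 5. Perm now: [3 1 5 4 2]
Gen 6 (s1^-1): strand 3 crosses under strand 1. Perm now: [1 3 5 4 2]
Gen 7 (s1^-1): strand 1 crosses under strand 3. Perm now: [3 1 5 4 2]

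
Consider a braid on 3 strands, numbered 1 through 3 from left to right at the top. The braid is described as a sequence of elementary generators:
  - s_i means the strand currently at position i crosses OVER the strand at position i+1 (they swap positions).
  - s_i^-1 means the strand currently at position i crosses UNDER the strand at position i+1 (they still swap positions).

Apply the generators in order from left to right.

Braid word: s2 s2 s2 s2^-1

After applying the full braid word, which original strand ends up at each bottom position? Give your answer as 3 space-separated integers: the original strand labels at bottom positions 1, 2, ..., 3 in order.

Answer: 1 2 3

Derivation:
Gen 1 (s2): strand 2 crosses over strand 3. Perm now: [1 3 2]
Gen 2 (s2): strand 3 crosses over strand 2. Perm now: [1 2 3]
Gen 3 (s2): strand 2 crosses over strand 3. Perm now: [1 3 2]
Gen 4 (s2^-1): strand 3 crosses under strand 2. Perm now: [1 2 3]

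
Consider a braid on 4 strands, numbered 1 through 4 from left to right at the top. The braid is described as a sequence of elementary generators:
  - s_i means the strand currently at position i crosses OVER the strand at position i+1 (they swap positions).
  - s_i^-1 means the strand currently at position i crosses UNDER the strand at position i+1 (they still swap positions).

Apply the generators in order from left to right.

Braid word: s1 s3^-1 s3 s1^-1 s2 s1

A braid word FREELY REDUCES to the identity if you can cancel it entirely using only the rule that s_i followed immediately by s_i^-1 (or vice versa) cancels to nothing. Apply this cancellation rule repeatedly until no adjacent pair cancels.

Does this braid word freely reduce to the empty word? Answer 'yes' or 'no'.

Answer: no

Derivation:
Gen 1 (s1): push. Stack: [s1]
Gen 2 (s3^-1): push. Stack: [s1 s3^-1]
Gen 3 (s3): cancels prior s3^-1. Stack: [s1]
Gen 4 (s1^-1): cancels prior s1. Stack: []
Gen 5 (s2): push. Stack: [s2]
Gen 6 (s1): push. Stack: [s2 s1]
Reduced word: s2 s1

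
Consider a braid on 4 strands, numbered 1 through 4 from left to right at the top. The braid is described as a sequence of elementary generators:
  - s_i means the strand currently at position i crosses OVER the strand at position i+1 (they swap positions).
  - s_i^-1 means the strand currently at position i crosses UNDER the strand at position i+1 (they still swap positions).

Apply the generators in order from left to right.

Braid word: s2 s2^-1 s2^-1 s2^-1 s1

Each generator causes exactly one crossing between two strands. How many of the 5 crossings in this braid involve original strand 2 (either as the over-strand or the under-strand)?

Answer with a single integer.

Gen 1: crossing 2x3. Involves strand 2? yes. Count so far: 1
Gen 2: crossing 3x2. Involves strand 2? yes. Count so far: 2
Gen 3: crossing 2x3. Involves strand 2? yes. Count so far: 3
Gen 4: crossing 3x2. Involves strand 2? yes. Count so far: 4
Gen 5: crossing 1x2. Involves strand 2? yes. Count so far: 5

Answer: 5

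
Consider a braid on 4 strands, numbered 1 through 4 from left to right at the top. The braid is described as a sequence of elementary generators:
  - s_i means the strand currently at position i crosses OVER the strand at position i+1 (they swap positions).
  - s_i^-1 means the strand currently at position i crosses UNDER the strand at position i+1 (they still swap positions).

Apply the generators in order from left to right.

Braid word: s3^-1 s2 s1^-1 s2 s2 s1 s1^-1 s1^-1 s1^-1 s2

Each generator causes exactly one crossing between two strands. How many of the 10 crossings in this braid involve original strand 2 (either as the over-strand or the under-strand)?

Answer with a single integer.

Gen 1: crossing 3x4. Involves strand 2? no. Count so far: 0
Gen 2: crossing 2x4. Involves strand 2? yes. Count so far: 1
Gen 3: crossing 1x4. Involves strand 2? no. Count so far: 1
Gen 4: crossing 1x2. Involves strand 2? yes. Count so far: 2
Gen 5: crossing 2x1. Involves strand 2? yes. Count so far: 3
Gen 6: crossing 4x1. Involves strand 2? no. Count so far: 3
Gen 7: crossing 1x4. Involves strand 2? no. Count so far: 3
Gen 8: crossing 4x1. Involves strand 2? no. Count so far: 3
Gen 9: crossing 1x4. Involves strand 2? no. Count so far: 3
Gen 10: crossing 1x2. Involves strand 2? yes. Count so far: 4

Answer: 4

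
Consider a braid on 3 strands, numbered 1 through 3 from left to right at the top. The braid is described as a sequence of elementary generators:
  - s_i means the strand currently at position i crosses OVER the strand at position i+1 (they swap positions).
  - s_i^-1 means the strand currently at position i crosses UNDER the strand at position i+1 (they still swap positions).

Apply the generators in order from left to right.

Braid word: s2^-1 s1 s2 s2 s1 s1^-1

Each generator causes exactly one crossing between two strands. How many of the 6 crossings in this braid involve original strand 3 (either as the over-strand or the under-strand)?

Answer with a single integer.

Gen 1: crossing 2x3. Involves strand 3? yes. Count so far: 1
Gen 2: crossing 1x3. Involves strand 3? yes. Count so far: 2
Gen 3: crossing 1x2. Involves strand 3? no. Count so far: 2
Gen 4: crossing 2x1. Involves strand 3? no. Count so far: 2
Gen 5: crossing 3x1. Involves strand 3? yes. Count so far: 3
Gen 6: crossing 1x3. Involves strand 3? yes. Count so far: 4

Answer: 4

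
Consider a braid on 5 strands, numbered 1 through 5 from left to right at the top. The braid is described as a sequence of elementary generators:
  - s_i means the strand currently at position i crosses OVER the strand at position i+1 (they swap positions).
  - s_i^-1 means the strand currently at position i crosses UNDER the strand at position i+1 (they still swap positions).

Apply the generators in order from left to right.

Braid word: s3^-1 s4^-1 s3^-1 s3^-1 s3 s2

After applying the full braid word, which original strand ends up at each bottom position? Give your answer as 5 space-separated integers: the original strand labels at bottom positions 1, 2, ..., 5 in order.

Gen 1 (s3^-1): strand 3 crosses under strand 4. Perm now: [1 2 4 3 5]
Gen 2 (s4^-1): strand 3 crosses under strand 5. Perm now: [1 2 4 5 3]
Gen 3 (s3^-1): strand 4 crosses under strand 5. Perm now: [1 2 5 4 3]
Gen 4 (s3^-1): strand 5 crosses under strand 4. Perm now: [1 2 4 5 3]
Gen 5 (s3): strand 4 crosses over strand 5. Perm now: [1 2 5 4 3]
Gen 6 (s2): strand 2 crosses over strand 5. Perm now: [1 5 2 4 3]

Answer: 1 5 2 4 3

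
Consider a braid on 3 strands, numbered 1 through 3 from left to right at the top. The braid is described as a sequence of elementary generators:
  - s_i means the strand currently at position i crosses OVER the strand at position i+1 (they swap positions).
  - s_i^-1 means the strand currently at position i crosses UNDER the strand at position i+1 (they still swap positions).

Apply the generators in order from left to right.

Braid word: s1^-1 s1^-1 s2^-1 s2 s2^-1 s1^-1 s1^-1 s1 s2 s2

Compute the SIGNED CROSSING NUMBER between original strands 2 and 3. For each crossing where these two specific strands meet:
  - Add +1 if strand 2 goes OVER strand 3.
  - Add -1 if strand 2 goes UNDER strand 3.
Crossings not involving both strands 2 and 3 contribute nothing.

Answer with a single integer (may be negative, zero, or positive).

Answer: -3

Derivation:
Gen 1: crossing 1x2. Both 2&3? no. Sum: 0
Gen 2: crossing 2x1. Both 2&3? no. Sum: 0
Gen 3: 2 under 3. Both 2&3? yes. Contrib: -1. Sum: -1
Gen 4: 3 over 2. Both 2&3? yes. Contrib: -1. Sum: -2
Gen 5: 2 under 3. Both 2&3? yes. Contrib: -1. Sum: -3
Gen 6: crossing 1x3. Both 2&3? no. Sum: -3
Gen 7: crossing 3x1. Both 2&3? no. Sum: -3
Gen 8: crossing 1x3. Both 2&3? no. Sum: -3
Gen 9: crossing 1x2. Both 2&3? no. Sum: -3
Gen 10: crossing 2x1. Both 2&3? no. Sum: -3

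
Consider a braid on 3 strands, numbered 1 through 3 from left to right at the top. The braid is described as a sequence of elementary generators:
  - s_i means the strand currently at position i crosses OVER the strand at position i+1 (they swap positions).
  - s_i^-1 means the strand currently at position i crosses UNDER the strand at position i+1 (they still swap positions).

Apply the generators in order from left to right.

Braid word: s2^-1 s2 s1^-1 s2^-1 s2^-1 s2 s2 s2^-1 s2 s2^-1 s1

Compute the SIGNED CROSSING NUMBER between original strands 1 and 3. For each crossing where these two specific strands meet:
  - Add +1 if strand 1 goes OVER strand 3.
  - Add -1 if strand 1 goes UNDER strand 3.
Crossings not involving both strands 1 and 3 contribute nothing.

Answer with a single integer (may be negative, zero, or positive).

Gen 1: crossing 2x3. Both 1&3? no. Sum: 0
Gen 2: crossing 3x2. Both 1&3? no. Sum: 0
Gen 3: crossing 1x2. Both 1&3? no. Sum: 0
Gen 4: 1 under 3. Both 1&3? yes. Contrib: -1. Sum: -1
Gen 5: 3 under 1. Both 1&3? yes. Contrib: +1. Sum: 0
Gen 6: 1 over 3. Both 1&3? yes. Contrib: +1. Sum: 1
Gen 7: 3 over 1. Both 1&3? yes. Contrib: -1. Sum: 0
Gen 8: 1 under 3. Both 1&3? yes. Contrib: -1. Sum: -1
Gen 9: 3 over 1. Both 1&3? yes. Contrib: -1. Sum: -2
Gen 10: 1 under 3. Both 1&3? yes. Contrib: -1. Sum: -3
Gen 11: crossing 2x3. Both 1&3? no. Sum: -3

Answer: -3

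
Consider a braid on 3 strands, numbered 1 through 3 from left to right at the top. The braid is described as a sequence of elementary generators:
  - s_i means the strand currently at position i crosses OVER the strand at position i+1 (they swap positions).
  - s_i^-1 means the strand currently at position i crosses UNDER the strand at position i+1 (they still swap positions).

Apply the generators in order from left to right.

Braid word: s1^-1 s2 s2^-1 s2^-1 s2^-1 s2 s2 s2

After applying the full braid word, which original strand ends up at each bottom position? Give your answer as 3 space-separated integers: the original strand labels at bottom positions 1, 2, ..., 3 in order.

Gen 1 (s1^-1): strand 1 crosses under strand 2. Perm now: [2 1 3]
Gen 2 (s2): strand 1 crosses over strand 3. Perm now: [2 3 1]
Gen 3 (s2^-1): strand 3 crosses under strand 1. Perm now: [2 1 3]
Gen 4 (s2^-1): strand 1 crosses under strand 3. Perm now: [2 3 1]
Gen 5 (s2^-1): strand 3 crosses under strand 1. Perm now: [2 1 3]
Gen 6 (s2): strand 1 crosses over strand 3. Perm now: [2 3 1]
Gen 7 (s2): strand 3 crosses over strand 1. Perm now: [2 1 3]
Gen 8 (s2): strand 1 crosses over strand 3. Perm now: [2 3 1]

Answer: 2 3 1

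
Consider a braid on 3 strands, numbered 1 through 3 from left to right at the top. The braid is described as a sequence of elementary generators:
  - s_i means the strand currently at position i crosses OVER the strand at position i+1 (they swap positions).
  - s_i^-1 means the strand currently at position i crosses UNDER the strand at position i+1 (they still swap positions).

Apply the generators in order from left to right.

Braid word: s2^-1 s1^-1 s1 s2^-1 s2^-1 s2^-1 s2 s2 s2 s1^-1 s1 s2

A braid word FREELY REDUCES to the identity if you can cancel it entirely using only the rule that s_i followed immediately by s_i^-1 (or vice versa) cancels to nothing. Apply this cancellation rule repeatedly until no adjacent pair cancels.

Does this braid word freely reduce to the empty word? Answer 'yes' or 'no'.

Answer: yes

Derivation:
Gen 1 (s2^-1): push. Stack: [s2^-1]
Gen 2 (s1^-1): push. Stack: [s2^-1 s1^-1]
Gen 3 (s1): cancels prior s1^-1. Stack: [s2^-1]
Gen 4 (s2^-1): push. Stack: [s2^-1 s2^-1]
Gen 5 (s2^-1): push. Stack: [s2^-1 s2^-1 s2^-1]
Gen 6 (s2^-1): push. Stack: [s2^-1 s2^-1 s2^-1 s2^-1]
Gen 7 (s2): cancels prior s2^-1. Stack: [s2^-1 s2^-1 s2^-1]
Gen 8 (s2): cancels prior s2^-1. Stack: [s2^-1 s2^-1]
Gen 9 (s2): cancels prior s2^-1. Stack: [s2^-1]
Gen 10 (s1^-1): push. Stack: [s2^-1 s1^-1]
Gen 11 (s1): cancels prior s1^-1. Stack: [s2^-1]
Gen 12 (s2): cancels prior s2^-1. Stack: []
Reduced word: (empty)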